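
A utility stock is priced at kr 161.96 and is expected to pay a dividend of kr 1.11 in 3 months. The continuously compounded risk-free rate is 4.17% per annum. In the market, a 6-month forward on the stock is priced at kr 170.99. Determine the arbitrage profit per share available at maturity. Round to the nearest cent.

PV(dividends) I = 1.11·e^(−0.0417·3/12) = 1.0985
Fair forward F* = (S − I)·e^(rT) = (161.96 − 1.0985)·e^0.020850 = 160.8615 × 1.021069 = 164.2507
Market kr 170.99 > fair 164.2507: forward overpriced → cash-and-carry (borrow at r, buy the stock and collect the dividends, short the forward).
Profit at T = |F_mkt − F*| = |170.99 − 164.2507| = kr 6.74 per share

kr 6.74 per share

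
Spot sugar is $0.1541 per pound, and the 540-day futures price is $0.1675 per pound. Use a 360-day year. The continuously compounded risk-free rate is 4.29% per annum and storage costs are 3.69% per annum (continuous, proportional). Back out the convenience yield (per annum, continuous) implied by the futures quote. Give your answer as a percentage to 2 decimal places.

2.42%

F = S·e^((r+u−y)T) ⇒ (r+u−y) = ln(F/S)/T
ln(0.1675/0.1541) = 0.083382; /T ⇒ 0.055588
y = r + u − ln(F/S)/T = 0.0429 + 0.0369 − 0.055588 = 0.024212
y = 2.42%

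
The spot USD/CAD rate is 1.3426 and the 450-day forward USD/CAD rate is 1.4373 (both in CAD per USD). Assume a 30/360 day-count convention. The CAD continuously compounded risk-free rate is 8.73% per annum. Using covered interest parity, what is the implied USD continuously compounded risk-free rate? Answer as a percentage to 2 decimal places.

3.28%

F = S·e^((r_CAD − r_USD)T) ⇒ r_USD = r_CAD − ln(F/S)/T
ln(1.4373/1.3426) = 0.068158; /(450/360) = 0.054526
r_USD = 0.0873 − 0.054526 = 0.032774
r_USD = 3.28%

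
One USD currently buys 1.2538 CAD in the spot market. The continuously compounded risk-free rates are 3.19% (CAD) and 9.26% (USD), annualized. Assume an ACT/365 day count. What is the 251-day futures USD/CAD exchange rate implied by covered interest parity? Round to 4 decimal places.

1.2025

F = S·e^((r_CAD − r_USD)T) = 1.2538 · e^((0.0319 − 0.0926) × 251/365)
= 1.2538 · e^-0.041742 = 1.2538 × 0.959117
F = 1.2025 CAD per USD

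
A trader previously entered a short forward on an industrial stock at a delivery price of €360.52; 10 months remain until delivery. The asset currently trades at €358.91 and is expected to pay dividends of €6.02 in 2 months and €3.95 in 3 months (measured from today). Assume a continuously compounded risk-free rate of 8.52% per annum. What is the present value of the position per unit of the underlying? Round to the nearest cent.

PV(remaining dividends) I = 6.02·e^(−0.0852·2/12) + 3.95·e^(−0.0852·3/12) = 9.8019
Current forward F = (S − I)·e^(rT) = (358.91 − 9.8019)·e^(0.0852·10/12) = 349.1081 × 1.073581 = 374.7958
Value (long) = (F − K)·e^(−rT) = (374.7958 − 360.52) × 0.931462 = 13.2974
Short position value = −(long value) = -€13.30

-€13.30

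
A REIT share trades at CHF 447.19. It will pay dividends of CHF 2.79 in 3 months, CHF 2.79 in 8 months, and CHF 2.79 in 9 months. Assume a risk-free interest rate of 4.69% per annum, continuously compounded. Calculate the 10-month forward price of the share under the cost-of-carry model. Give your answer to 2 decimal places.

CHF 456.53

PV(dividends) I = 2.79·e^(−0.0469·3/12) + 2.79·e^(−0.0469·8/12) + 2.79·e^(−0.0469·9/12)
I = 2.7575 + 2.7041 + 2.6936 = 8.1552
F = (S − I)·e^(rT) = (447.19 − 8.1552) · e^(0.0469·10/12)
= 439.0348 · e^0.039083 = 439.0348 × 1.039857 = CHF 456.53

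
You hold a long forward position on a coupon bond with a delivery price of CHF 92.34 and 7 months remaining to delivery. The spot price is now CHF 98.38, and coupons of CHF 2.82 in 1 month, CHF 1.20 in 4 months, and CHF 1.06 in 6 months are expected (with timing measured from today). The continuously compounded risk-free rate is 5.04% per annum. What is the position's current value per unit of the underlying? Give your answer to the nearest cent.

PV(remaining coupons) I = 2.82·e^(−0.0504·1/12) + 1.20·e^(−0.0504·4/12) + 1.06·e^(−0.0504·6/12) = 5.0218
Current forward F = (S − I)·e^(rT) = (98.38 − 5.0218)·e^(0.0504·7/12) = 93.3582 × 1.029836 = 96.1436
Value (long) = (F − K)·e^(−rT) = (96.1436 − 92.34) × 0.971028 = 3.6934
Value = CHF 3.69

CHF 3.69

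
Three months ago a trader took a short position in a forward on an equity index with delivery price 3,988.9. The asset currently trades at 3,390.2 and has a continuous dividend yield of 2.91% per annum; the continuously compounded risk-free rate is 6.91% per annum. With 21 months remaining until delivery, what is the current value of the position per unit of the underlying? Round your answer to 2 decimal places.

Current fair forward for the remaining 21 months: F = S·e^((r − q)·T), (r − q) = 0.0691 − 0.0291 = 0.0400
F = 3390.2 · e^(0.0400 × 21/12) = 3390.2 × 1.07250818 = 3636.0172
Value of long forward = (F − K)·e^(−rT) = (3636.0172 − 3988.9) · e^(−0.0691·21/12)
= -352.8828 × 0.88610041 = -312.69
Short position value = −(long value) = 312.69

312.69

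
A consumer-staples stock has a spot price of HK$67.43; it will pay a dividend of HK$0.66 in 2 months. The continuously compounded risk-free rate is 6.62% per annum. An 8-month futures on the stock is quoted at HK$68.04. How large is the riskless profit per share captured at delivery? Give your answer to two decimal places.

HK$1.75 per share

PV(dividends) I = 0.66·e^(−0.0662·2/12) = 0.6528
Fair futures F* = (S − I)·e^(rT) = (67.43 − 0.6528)·e^0.044133 = 66.7772 × 1.045121 = 69.7903
Market HK$68.04 < fair 69.7903: forward underpriced → reverse cash-and-carry (short the stock, invest proceeds at r, pay the dividends, go long the forward).
Profit at T = |F_mkt − F*| = |68.04 − 69.7903| = HK$1.75 per share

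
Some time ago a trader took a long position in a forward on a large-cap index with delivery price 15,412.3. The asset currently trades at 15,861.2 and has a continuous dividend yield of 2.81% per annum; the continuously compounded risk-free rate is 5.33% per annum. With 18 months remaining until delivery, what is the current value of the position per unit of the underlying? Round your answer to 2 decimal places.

Current fair forward for the remaining 18 months: F = S·e^((r − q)·T), (r − q) = 0.0533 − 0.0281 = 0.0252
F = 15861.2 · e^(0.0252 × 18/12) = 15861.2 × 1.03852351 = 16472.2291
Value of long forward = (F − K)·e^(−rT) = (16472.2291 − 15412.3) · e^(−0.0533·18/12)
= 1059.9291 × 0.92316250 = 978.49

978.49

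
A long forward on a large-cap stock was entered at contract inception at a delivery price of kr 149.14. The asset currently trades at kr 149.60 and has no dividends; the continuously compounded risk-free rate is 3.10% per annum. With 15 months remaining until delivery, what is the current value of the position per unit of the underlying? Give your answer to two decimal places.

kr 6.13

Current fair forward for the remaining 15 months: F = S·e^(r·T), r = 0.0310
F = 149.60 · e^(0.0310 × 15/12) = 149.60 × 1.039511 = 155.5108
Value of long forward = (F − K)·e^(−rT) = (155.5108 − 149.14) · e^(−0.0310·15/12)
= 6.3708 × 0.961991 = 6.13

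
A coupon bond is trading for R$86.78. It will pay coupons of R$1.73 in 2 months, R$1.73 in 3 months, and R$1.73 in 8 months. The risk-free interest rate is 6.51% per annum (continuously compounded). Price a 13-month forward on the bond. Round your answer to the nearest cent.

PV(coupons) I = 1.73·e^(−0.0651·2/12) + 1.73·e^(−0.0651·3/12) + 1.73·e^(−0.0651·8/12)
I = 1.7113 + 1.7021 + 1.6565 = 5.0699
F = (S − I)·e^(rT) = (86.78 − 5.0699) · e^(0.0651·13/12)
= 81.7101 · e^0.070525 = 81.7101 × 1.073071 = R$87.68

R$87.68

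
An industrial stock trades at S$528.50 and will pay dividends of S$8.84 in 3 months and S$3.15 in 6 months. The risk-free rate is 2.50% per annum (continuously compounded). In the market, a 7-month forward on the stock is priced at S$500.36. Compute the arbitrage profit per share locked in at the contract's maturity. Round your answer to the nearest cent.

S$23.83 per share

PV(dividends) I = 8.84·e^(−0.0250·3/12) + 3.15·e^(−0.0250·6/12) = 11.8958
Fair forward F* = (S − I)·e^(rT) = (528.50 − 11.8958)·e^0.014583 = 516.6042 × 1.014690 = 524.1931
Market S$500.36 < fair 524.1931: forward underpriced → reverse cash-and-carry (short the stock, invest proceeds at r, pay the dividends, go long the forward).
Profit at T = |F_mkt − F*| = |500.36 − 524.1931| = S$23.83 per share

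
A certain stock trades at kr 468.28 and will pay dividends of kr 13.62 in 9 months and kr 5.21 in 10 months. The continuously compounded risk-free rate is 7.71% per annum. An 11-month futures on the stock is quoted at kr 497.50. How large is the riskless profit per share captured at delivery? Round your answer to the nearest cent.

PV(dividends) I = 13.62·e^(−0.0771·9/12) + 5.21·e^(−0.0771·10/12) = 17.7405
Fair futures F* = (S − I)·e^(rT) = (468.28 − 17.7405)·e^0.070675 = 450.5395 × 1.073232 = 483.5334
Market kr 497.50 > fair 483.5334: forward overpriced → cash-and-carry (borrow at r, buy the stock and collect the dividends, short the forward).
Profit at T = |F_mkt − F*| = |497.50 − 483.5334| = kr 13.97 per share

kr 13.97 per share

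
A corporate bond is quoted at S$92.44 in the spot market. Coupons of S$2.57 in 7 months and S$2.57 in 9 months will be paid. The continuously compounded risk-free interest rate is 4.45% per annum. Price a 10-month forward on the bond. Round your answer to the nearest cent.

PV(coupons) I = 2.57·e^(−0.0445·7/12) + 2.57·e^(−0.0445·9/12)
I = 2.5041 + 2.4856 = 4.9897
F = (S − I)·e^(rT) = (92.44 − 4.9897) · e^(0.0445·10/12)
= 87.4503 · e^0.037083 = 87.4503 × 1.037779 = S$90.75

S$90.75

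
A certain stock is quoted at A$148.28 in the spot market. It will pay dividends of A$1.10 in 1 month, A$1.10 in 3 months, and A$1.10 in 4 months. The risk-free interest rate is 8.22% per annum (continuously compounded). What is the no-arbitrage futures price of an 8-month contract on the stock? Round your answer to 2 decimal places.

PV(dividends) I = 1.10·e^(−0.0822·1/12) + 1.10·e^(−0.0822·3/12) + 1.10·e^(−0.0822·4/12)
I = 1.0925 + 1.0776 + 1.0703 = 3.2404
F = (S − I)·e^(rT) = (148.28 − 3.2404) · e^(0.0822·8/12)
= 145.0396 · e^0.054800 = 145.0396 × 1.056329 = A$153.21

A$153.21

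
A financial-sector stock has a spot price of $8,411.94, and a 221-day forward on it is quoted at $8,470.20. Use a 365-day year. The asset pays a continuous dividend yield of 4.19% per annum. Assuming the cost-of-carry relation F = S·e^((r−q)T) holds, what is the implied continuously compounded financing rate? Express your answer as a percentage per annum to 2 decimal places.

5.33%

From F = S·e^((r−q)T): (r − q) = ln(F/S)/T
ln(8470.20/8411.94) = ln(1.006926) = 0.006902
(r − q) = 0.006902 / (221/365) = 0.011399
r = ln(F/S)/T + q = 0.011399 + 0.0419 = 0.053299
r = 5.33%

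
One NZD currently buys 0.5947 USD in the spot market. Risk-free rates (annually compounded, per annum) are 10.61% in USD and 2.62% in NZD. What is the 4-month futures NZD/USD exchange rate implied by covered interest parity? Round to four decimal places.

By covered interest parity, F = S · (1+r_USD)^T / (1+r_NZD)^T
= 0.5947 × 1.034185 / 1.008658 = 0.5947 × 1.025308
F = 0.6098 USD per NZD

0.6098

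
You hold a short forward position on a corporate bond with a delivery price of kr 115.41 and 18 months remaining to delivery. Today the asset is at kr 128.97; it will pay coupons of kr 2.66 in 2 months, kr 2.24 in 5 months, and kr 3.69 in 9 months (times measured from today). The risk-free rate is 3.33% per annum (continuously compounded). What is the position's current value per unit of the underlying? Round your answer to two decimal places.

PV(remaining coupons) I = 2.66·e^(−0.0333·2/12) + 2.24·e^(−0.0333·5/12) + 3.69·e^(−0.0333·9/12) = 8.4534
Current forward F = (S − I)·e^(rT) = (128.97 − 8.4534)·e^(0.0333·18/12) = 120.5166 × 1.051219 = 126.6893
Value (long) = (F − K)·e^(−rT) = (126.6893 − 115.41) × 0.951277 = 10.7297
Short position value = −(long value) = -kr 10.73

-kr 10.73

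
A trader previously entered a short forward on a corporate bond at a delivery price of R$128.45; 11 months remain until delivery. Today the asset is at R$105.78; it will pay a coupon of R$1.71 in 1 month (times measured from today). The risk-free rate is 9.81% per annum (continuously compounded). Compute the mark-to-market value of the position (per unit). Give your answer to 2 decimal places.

R$13.32

PV(remaining coupons) I = 1.71·e^(−0.0981·1/12) = 1.6961
Current forward F = (S − I)·e^(rT) = (105.78 − 1.6961)·e^(0.0981·11/12) = 104.0839 × 1.094092 = 113.8774
Value (long) = (F − K)·e^(−rT) = (113.8774 − 128.45) × 0.914000 = -13.3194
Short position value = −(long value) = R$13.32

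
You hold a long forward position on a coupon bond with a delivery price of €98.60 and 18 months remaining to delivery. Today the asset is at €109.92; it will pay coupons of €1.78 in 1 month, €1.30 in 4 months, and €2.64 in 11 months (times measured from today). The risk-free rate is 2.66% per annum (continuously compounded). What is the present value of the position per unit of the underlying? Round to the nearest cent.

PV(remaining coupons) I = 1.78·e^(−0.0266·1/12) + 1.30·e^(−0.0266·4/12) + 2.64·e^(−0.0266·11/12) = 5.6410
Current forward F = (S − I)·e^(rT) = (109.92 − 5.6410)·e^(0.0266·18/12) = 104.2790 × 1.040707 = 108.5239
Value (long) = (F − K)·e^(−rT) = (108.5239 − 98.60) × 0.960886 = 9.5357
Value = €9.54

€9.54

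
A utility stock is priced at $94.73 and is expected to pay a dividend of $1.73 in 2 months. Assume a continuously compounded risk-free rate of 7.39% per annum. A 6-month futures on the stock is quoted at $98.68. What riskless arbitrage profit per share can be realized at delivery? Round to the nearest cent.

PV(dividends) I = 1.73·e^(−0.0739·2/12) = 1.7088
Fair futures F* = (S − I)·e^(rT) = (94.73 − 1.7088)·e^0.036950 = 93.0212 × 1.037641 = 96.5226
Market $98.68 > fair 96.5226: forward overpriced → cash-and-carry (borrow at r, buy the stock and collect the dividends, short the forward).
Profit at T = |F_mkt − F*| = |98.68 − 96.5226| = $2.16 per share

$2.16 per share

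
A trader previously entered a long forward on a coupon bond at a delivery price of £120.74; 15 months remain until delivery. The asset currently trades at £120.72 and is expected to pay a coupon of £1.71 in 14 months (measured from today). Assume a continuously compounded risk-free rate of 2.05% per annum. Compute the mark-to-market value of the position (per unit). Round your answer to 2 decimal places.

PV(remaining coupons) I = 1.71·e^(−0.0205·14/12) = 1.6696
Current forward F = (S − I)·e^(rT) = (120.72 − 1.6696)·e^(0.0205·15/12) = 119.0504 × 1.025956 = 122.1405
Value (long) = (F − K)·e^(−rT) = (122.1405 − 120.74) × 0.974701 = 1.3651
Value = £1.37

£1.37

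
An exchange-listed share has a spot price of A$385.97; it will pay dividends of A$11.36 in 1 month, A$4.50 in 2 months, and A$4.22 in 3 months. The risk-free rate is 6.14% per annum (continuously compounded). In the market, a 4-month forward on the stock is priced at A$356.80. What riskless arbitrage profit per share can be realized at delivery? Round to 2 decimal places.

PV(dividends) I = 11.36·e^(−0.0614·1/12) + 4.50·e^(−0.0614·2/12) + 4.22·e^(−0.0614·3/12) = 19.9119
Fair forward F* = (S − I)·e^(rT) = (385.97 − 19.9119)·e^0.020467 = 366.0581 × 1.020678 = 373.6274
Market A$356.80 < fair 373.6274: forward underpriced → reverse cash-and-carry (short the stock, invest proceeds at r, pay the dividends, go long the forward).
Profit at T = |F_mkt − F*| = |356.80 − 373.6274| = A$16.83 per share

A$16.83 per share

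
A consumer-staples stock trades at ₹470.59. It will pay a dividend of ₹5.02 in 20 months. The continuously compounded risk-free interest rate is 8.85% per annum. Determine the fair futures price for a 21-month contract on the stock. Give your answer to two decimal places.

PV(dividends) I = 5.02·e^(−0.0885·20/12)
I = 4.3316
F = (S − I)·e^(rT) = (470.59 − 4.3316) · e^(0.0885·21/12)
= 466.2584 · e^0.154875 = 466.2584 × 1.167512 = ₹544.36

₹544.36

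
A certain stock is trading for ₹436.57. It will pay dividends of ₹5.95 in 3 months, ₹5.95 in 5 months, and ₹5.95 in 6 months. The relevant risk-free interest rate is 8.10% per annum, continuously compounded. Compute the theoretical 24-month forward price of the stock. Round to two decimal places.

₹493.01

PV(dividends) I = 5.95·e^(−0.0810·3/12) + 5.95·e^(−0.0810·5/12) + 5.95·e^(−0.0810·6/12)
I = 5.8307 + 5.7525 + 5.7138 = 17.2970
F = (S − I)·e^(rT) = (436.57 − 17.2970) · e^(0.0810·24/12)
= 419.2730 · e^0.162000 = 419.2730 × 1.175860 = ₹493.01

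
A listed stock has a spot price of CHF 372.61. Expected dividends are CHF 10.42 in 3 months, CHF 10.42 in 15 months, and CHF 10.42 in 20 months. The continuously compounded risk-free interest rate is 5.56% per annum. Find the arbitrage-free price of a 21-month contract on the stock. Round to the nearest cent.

PV(dividends) I = 10.42·e^(−0.0556·3/12) + 10.42·e^(−0.0556·15/12) + 10.42·e^(−0.0556·20/12)
I = 10.2762 + 9.7204 + 9.4978 = 29.4944
F = (S − I)·e^(rT) = (372.61 − 29.4944) · e^(0.0556·21/12)
= 343.1156 · e^0.097300 = 343.1156 × 1.102191 = CHF 378.18

CHF 378.18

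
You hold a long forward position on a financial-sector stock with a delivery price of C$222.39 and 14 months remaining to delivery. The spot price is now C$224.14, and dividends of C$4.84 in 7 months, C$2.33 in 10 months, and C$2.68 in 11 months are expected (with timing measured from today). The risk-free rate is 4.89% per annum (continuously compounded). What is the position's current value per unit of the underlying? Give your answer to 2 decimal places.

C$4.58

PV(remaining dividends) I = 4.84·e^(−0.0489·7/12) + 2.33·e^(−0.0489·10/12) + 2.68·e^(−0.0489·11/12) = 9.5034
Current forward F = (S − I)·e^(rT) = (224.14 − 9.5034)·e^(0.0489·14/12) = 214.6366 × 1.058709 = 227.2377
Value (long) = (F − K)·e^(−rT) = (227.2377 − 222.39) × 0.944547 = 4.5789
Value = C$4.58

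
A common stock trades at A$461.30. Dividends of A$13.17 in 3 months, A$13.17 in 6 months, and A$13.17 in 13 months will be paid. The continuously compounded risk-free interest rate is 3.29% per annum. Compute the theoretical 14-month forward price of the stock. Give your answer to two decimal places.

A$439.11

PV(dividends) I = 13.17·e^(−0.0329·3/12) + 13.17·e^(−0.0329·6/12) + 13.17·e^(−0.0329·13/12)
I = 13.0621 + 12.9551 + 12.7089 = 38.7261
F = (S − I)·e^(rT) = (461.30 − 38.7261) · e^(0.0329·14/12)
= 422.5739 · e^0.038383 = 422.5739 × 1.039129 = A$439.11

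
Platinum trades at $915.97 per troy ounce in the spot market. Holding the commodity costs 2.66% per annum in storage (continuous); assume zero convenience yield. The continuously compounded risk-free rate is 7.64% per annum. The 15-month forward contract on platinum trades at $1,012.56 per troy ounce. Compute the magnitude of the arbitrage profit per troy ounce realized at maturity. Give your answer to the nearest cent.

$29.27 per troy ounce

Fair forward: F* = S·e^(carry·T), with carry = (r + u) = 0.0764 + 0.0266 = 0.1030
F* = 915.97 · e^(0.1030 × 15/12) = 915.97 · e^0.128750 = 915.97 × 1.137406 = $1041.8298
Market $1012.56 < fair $1041.8298: forward underpriced → reverse cash-and-carry (short spot, go long the forward).
At maturity, profit = |F_mkt − F*| = |1012.56 − 1041.8298| = $29.27 per troy ounce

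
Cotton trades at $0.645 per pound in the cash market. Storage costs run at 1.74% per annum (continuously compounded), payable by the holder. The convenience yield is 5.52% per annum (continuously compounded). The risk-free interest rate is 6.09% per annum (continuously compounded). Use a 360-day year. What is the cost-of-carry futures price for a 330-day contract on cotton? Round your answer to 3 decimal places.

$0.659 per pound

Net carry = r + u − y = 0.0609 + 0.0174 − 0.0552 = 0.0231
F = S·e^((r+u−y)T) = 0.645 · e^(0.0231 × 330/360) = 0.645 · e^0.021175
= 0.645 × 1.021401 = $0.659 per pound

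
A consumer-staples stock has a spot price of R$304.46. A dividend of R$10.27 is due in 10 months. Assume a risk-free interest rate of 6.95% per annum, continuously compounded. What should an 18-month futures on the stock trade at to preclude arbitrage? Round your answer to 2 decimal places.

R$327.16

PV(dividends) I = 10.27·e^(−0.0695·10/12)
I = 9.6921
F = (S − I)·e^(rT) = (304.46 − 9.6921) · e^(0.0695·18/12)
= 294.7679 · e^0.104250 = 294.7679 × 1.109878 = R$327.16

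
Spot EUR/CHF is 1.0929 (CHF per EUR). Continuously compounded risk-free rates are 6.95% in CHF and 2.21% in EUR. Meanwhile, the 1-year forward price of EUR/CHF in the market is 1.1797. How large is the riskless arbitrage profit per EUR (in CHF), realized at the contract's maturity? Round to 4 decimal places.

0.0337 per EUR (in CHF)

Fair forward: F* = S·e^(carry·T), with carry = (r_CHF − r_EUR) = 0.0695 − 0.0221 = 0.0474
F* = 1.0929 · e^(0.0474 × 1) = 1.0929 · e^0.047400 = 1.0929 × 1.048541 = 1.1460
Market 1.1797 > fair 1.1460: forward overpriced → cash-and-carry (buy spot, short the forward).
At maturity, profit = |F_mkt − F*| = |1.1797 − 1.1460| = 0.0337 per EUR (in CHF)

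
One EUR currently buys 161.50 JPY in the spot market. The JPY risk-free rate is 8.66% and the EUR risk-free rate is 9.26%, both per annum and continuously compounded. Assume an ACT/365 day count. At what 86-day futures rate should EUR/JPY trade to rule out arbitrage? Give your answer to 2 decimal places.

161.27

F = S·e^((r_JPY − r_EUR)T) = 161.50 · e^((0.0866 − 0.0926) × 86/365)
= 161.50 · e^-0.001414 = 161.50 × 0.998587
F = 161.27 JPY per EUR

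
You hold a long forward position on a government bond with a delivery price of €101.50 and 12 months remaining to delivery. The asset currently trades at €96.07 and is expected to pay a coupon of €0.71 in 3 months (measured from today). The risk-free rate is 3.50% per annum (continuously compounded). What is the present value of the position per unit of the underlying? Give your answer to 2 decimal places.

PV(remaining coupons) I = 0.71·e^(−0.0350·3/12) = 0.7038
Current forward F = (S − I)·e^(rT) = (96.07 − 0.7038)·e^(0.0350·12/12) = 95.3662 × 1.035620 = 98.7631
Value (long) = (F − K)·e^(−rT) = (98.7631 − 101.50) × 0.965605 = -2.6428
Value = -€2.64

-€2.64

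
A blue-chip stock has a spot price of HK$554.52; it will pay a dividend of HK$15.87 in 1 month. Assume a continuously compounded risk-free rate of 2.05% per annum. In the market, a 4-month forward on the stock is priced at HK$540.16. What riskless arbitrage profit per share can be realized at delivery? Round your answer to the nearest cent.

HK$2.21 per share

PV(dividends) I = 15.87·e^(−0.0205·1/12) = 15.8429
Fair forward F* = (S − I)·e^(rT) = (554.52 − 15.8429)·e^0.006833 = 538.6771 × 1.006856 = 542.3703
Market HK$540.16 < fair 542.3703: forward underpriced → reverse cash-and-carry (short the stock, invest proceeds at r, pay the dividends, go long the forward).
Profit at T = |F_mkt − F*| = |540.16 − 542.3703| = HK$2.21 per share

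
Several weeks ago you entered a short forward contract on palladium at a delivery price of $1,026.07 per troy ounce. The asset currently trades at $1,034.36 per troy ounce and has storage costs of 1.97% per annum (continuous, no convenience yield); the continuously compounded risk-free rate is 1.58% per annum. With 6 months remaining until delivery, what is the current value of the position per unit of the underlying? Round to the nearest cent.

Current fair forward for the remaining 6 months: F = S·e^((r + u)·T), (r + u) = 0.0158 + 0.0197 = 0.0355
F = 1034.36 · e^(0.0355 × 6/12) = 1034.36 × 1.01790847 = 1052.8838
Value of long forward = (F − K)·e^(−rT) = (1052.8838 − 1026.07) · e^(−0.0158·6/12)
= 26.8138 × 0.99213112 = 26.60
Short position value = −(long value) = -$26.60

-$26.60 per troy ounce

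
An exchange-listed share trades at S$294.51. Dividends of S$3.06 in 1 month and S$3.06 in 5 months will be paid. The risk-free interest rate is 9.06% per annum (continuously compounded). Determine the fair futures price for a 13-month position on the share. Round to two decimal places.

PV(dividends) I = 3.06·e^(−0.0906·1/12) + 3.06·e^(−0.0906·5/12)
I = 3.0370 + 2.9466 = 5.9836
F = (S − I)·e^(rT) = (294.51 − 5.9836) · e^(0.0906·13/12)
= 288.5264 · e^0.098150 = 288.5264 × 1.103128 = S$318.28

S$318.28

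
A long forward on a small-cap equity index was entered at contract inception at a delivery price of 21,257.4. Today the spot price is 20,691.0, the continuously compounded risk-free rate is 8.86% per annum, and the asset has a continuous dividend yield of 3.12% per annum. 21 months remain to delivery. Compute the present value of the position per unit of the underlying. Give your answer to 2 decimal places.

1387.31

Current fair forward for the remaining 21 months: F = S·e^((r − q)·T), (r − q) = 0.0886 − 0.0312 = 0.0574
F = 20691.0 · e^(0.0574 × 21/12) = 20691.0 × 1.10566836 = 22877.3840
Value of long forward = (F − K)·e^(−rT) = (22877.3840 − 21257.4) · e^(−0.0886·21/12)
= 1619.9840 × 0.85637236 = 1387.31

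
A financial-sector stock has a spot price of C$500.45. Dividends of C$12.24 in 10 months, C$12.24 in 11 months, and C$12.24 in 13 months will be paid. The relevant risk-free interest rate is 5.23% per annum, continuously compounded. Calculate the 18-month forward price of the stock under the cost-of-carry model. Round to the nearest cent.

PV(dividends) I = 12.24·e^(−0.0523·10/12) + 12.24·e^(−0.0523·11/12) + 12.24·e^(−0.0523·13/12)
I = 11.7180 + 11.6670 + 11.5658 = 34.9508
F = (S − I)·e^(rT) = (500.45 − 34.9508) · e^(0.0523·18/12)
= 465.4992 · e^0.078450 = 465.4992 × 1.081609 = C$503.49

C$503.49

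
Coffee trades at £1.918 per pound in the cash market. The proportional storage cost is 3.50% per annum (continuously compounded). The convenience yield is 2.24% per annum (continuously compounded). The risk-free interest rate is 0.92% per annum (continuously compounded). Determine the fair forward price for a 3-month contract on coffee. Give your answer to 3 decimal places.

£1.928 per pound

Net carry = r + u − y = 0.0092 + 0.0350 − 0.0224 = 0.0218
F = S·e^((r+u−y)T) = 1.918 · e^(0.0218 × 3/12) = 1.918 · e^0.005450
= 1.918 × 1.005465 = £1.928 per pound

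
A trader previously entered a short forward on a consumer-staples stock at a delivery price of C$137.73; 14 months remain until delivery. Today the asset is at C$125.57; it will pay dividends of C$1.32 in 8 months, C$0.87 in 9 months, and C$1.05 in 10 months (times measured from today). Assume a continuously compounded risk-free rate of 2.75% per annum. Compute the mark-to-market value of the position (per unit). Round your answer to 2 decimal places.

C$10.99

PV(remaining dividends) I = 1.32·e^(−0.0275·8/12) + 0.87·e^(−0.0275·9/12) + 1.05·e^(−0.0275·10/12) = 3.1745
Current forward F = (S − I)·e^(rT) = (125.57 − 3.1745)·e^(0.0275·14/12) = 122.3955 × 1.032604 = 126.3861
Value (long) = (F − K)·e^(−rT) = (126.3861 − 137.73) × 0.968426 = -10.9857
Short position value = −(long value) = C$10.99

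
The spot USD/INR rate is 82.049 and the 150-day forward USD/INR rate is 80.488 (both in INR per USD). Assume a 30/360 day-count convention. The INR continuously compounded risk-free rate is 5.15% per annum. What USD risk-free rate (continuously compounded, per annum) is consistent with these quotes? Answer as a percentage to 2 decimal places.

9.76%

F = S·e^((r_INR − r_USD)T) ⇒ r_USD = r_INR − ln(F/S)/T
ln(80.488/82.049) = -0.019209; /(150/360) = -0.046102
r_USD = 0.0515 + 0.046102 = 0.097602
r_USD = 9.76%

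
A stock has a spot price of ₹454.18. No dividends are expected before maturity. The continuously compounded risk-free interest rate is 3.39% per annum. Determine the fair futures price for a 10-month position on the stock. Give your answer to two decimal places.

₹467.19

F = S·e^(rT) = 454.18 · e^(0.0339 × 10/12)
= 454.18 · e^0.028250 = 454.18 × 1.028653
F = ₹467.19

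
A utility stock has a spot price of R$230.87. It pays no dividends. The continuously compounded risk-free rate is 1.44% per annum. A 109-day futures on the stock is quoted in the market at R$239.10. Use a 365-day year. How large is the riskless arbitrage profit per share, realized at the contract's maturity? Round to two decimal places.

Fair futures: F* = S·e^(carry·T), with carry = r = 0.0144
F* = 230.87 · e^(0.0144 × 109/365) = 230.87 · e^0.004300 = 230.87 × 1.004309 = R$231.8648
Market R$239.10 > fair R$231.8648: forward overpriced → cash-and-carry (buy spot, short the forward).
At maturity, profit = |F_mkt − F*| = |239.10 − 231.8648| = R$7.24 per share

R$7.24 per share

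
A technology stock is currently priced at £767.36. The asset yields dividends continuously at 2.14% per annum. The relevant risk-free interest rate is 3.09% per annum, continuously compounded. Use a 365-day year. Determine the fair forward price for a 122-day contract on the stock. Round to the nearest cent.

F = S·e^((r − q)T) = 767.36 · e^((0.0309 − 0.0214) × 122/365)
= 767.36 · e^0.003175 = 767.36 × 1.003180
F = £769.80

£769.80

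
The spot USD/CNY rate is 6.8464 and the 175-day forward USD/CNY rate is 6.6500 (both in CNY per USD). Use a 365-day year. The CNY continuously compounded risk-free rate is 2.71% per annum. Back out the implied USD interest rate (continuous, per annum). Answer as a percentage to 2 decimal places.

F = S·e^((r_CNY − r_USD)T) ⇒ r_USD = r_CNY − ln(F/S)/T
ln(6.6500/6.8464) = -0.029106; /(175/365) = -0.060707
r_USD = 0.0271 + 0.060707 = 0.087807
r_USD = 8.78%

8.78%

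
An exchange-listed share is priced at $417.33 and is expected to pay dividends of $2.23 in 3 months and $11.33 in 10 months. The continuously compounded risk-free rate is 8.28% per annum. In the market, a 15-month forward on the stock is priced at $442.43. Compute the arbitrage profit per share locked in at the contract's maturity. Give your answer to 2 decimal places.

PV(dividends) I = 2.23·e^(−0.0828·3/12) + 11.33·e^(−0.0828·10/12) = 12.7589
Fair forward F* = (S − I)·e^(rT) = (417.33 − 12.7589)·e^0.103500 = 404.5711 × 1.109046 = 448.6880
Market $442.43 < fair 448.6880: forward underpriced → reverse cash-and-carry (short the stock, invest proceeds at r, pay the dividends, go long the forward).
Profit at T = |F_mkt − F*| = |442.43 − 448.6880| = $6.26 per share

$6.26 per share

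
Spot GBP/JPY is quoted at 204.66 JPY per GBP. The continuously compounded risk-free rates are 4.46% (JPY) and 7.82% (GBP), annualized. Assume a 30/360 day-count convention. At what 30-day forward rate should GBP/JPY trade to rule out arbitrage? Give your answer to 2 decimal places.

F = S·e^((r_JPY − r_GBP)T) = 204.66 · e^((0.0446 − 0.0782) × 30/360)
= 204.66 · e^-0.002800 = 204.66 × 0.997204
F = 204.09 JPY per GBP

204.09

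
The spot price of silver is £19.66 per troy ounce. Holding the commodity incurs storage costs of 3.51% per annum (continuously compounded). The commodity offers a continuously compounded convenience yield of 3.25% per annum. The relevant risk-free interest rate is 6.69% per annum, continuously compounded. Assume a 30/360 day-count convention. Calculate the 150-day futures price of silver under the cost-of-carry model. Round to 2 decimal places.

Net carry = r + u − y = 0.0669 + 0.0351 − 0.0325 = 0.0695
F = S·e^((r+u−y)T) = 19.66 · e^(0.0695 × 150/360) = 19.66 · e^0.028958
= 19.66 × 1.029381 = £20.24 per troy ounce

£20.24 per troy ounce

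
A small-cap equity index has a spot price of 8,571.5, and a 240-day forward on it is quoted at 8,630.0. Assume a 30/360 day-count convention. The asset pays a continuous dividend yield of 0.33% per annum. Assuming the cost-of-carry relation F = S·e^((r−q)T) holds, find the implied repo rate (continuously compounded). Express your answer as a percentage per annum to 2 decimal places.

1.35%

From F = S·e^((r−q)T): (r − q) = ln(F/S)/T
ln(8630.0/8571.5) = ln(1.006825) = 0.006802
(r − q) = 0.006802 / (240/360) = 0.010203
r = ln(F/S)/T + q = 0.010203 + 0.0033 = 0.013503
r = 1.35%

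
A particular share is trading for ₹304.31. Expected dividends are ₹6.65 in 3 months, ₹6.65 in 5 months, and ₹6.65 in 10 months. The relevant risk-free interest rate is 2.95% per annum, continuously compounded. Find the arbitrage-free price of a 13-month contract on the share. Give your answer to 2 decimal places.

₹293.90

PV(dividends) I = 6.65·e^(−0.0295·3/12) + 6.65·e^(−0.0295·5/12) + 6.65·e^(−0.0295·10/12)
I = 6.6011 + 6.5688 + 6.4885 = 19.6584
F = (S − I)·e^(rT) = (304.31 − 19.6584) · e^(0.0295·13/12)
= 284.6516 · e^0.031958 = 284.6516 × 1.032474 = ₹293.90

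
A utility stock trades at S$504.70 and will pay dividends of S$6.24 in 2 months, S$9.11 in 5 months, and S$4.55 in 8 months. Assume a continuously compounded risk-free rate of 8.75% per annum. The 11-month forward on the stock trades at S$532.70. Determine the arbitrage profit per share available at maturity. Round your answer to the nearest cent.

S$6.68 per share

PV(dividends) I = 6.24·e^(−0.0875·2/12) + 9.11·e^(−0.0875·5/12) + 4.55·e^(−0.0875·8/12) = 19.2257
Fair forward F* = (S − I)·e^(rT) = (504.70 − 19.2257)·e^0.080208 = 485.4743 × 1.083512 = 526.0172
Market S$532.70 > fair 526.0172: forward overpriced → cash-and-carry (borrow at r, buy the stock and collect the dividends, short the forward).
Profit at T = |F_mkt − F*| = |532.70 − 526.0172| = S$6.68 per share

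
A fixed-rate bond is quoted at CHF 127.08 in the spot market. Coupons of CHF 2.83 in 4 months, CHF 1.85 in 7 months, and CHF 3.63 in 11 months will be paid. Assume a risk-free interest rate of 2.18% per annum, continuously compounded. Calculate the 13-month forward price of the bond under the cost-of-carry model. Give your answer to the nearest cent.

PV(coupons) I = 2.83·e^(−0.0218·4/12) + 1.85·e^(−0.0218·7/12) + 3.63·e^(−0.0218·11/12)
I = 2.8095 + 1.8266 + 3.5582 = 8.1943
F = (S − I)·e^(rT) = (127.08 − 8.1943) · e^(0.0218·13/12)
= 118.8857 · e^0.023617 = 118.8857 × 1.023898 = CHF 121.73

CHF 121.73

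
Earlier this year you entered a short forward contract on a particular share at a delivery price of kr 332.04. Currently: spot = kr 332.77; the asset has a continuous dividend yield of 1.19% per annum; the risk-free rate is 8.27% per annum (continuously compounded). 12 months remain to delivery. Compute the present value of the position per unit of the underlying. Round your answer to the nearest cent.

Current fair forward for the remaining 12 months: F = S·e^((r − q)·T), (r − q) = 0.0827 − 0.0119 = 0.0708
F = 332.77 · e^(0.0708 × 12/12) = 332.77 × 1.073367 = 357.1843
Value of long forward = (F − K)·e^(−rT) = (357.1843 − 332.04) · e^(−0.0827·12/12)
= 25.1443 × 0.920627 = 23.15
Short position value = −(long value) = -kr 23.15

-kr 23.15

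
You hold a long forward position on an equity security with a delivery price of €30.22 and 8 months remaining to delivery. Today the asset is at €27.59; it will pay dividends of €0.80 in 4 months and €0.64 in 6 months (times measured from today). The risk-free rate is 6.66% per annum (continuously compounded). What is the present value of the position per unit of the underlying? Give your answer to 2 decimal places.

-€2.72

PV(remaining dividends) I = 0.80·e^(−0.0666·4/12) + 0.64·e^(−0.0666·6/12) = 1.4015
Current forward F = (S − I)·e^(rT) = (27.59 − 1.4015)·e^(0.0666·8/12) = 26.1885 × 1.045400 = 27.3775
Value (long) = (F − K)·e^(−rT) = (27.3775 − 30.22) × 0.956571 = -2.7191
Value = -€2.72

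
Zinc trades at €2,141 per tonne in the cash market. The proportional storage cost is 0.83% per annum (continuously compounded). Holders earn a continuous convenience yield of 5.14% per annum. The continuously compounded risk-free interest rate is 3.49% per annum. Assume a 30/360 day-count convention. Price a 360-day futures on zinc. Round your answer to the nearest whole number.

€2,124 per tonne

Net carry = r + u − y = 0.0349 + 0.0083 − 0.0514 = -0.0082
F = S·e^((r+u−y)T) = 2141 · e^(-0.0082 × 360/360) = 2141 · e^-0.008200
= 2141 × 0.991834 = €2,124 per tonne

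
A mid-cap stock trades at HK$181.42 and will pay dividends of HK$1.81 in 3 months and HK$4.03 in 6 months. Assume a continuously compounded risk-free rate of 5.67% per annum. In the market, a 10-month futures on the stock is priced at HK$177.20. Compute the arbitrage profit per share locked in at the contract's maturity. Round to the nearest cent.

HK$7.02 per share

PV(dividends) I = 1.81·e^(−0.0567·3/12) + 4.03·e^(−0.0567·6/12) = 5.7019
Fair futures F* = (S − I)·e^(rT) = (181.42 − 5.7019)·e^0.047250 = 175.7181 × 1.048384 = 184.2200
Market HK$177.20 < fair 184.2200: forward underpriced → reverse cash-and-carry (short the stock, invest proceeds at r, pay the dividends, go long the forward).
Profit at T = |F_mkt − F*| = |177.20 − 184.2200| = HK$7.02 per share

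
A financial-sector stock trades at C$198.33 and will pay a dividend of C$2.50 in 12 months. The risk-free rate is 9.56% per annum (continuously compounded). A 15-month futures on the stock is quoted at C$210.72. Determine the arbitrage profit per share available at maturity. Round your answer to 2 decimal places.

C$10.22 per share

PV(dividends) I = 2.50·e^(−0.0956·12/12) = 2.2721
Fair futures F* = (S − I)·e^(rT) = (198.33 − 2.2721)·e^0.119500 = 196.0579 × 1.126933 = 220.9441
Market C$210.72 < fair 220.9441: forward underpriced → reverse cash-and-carry (short the stock, invest proceeds at r, pay the dividends, go long the forward).
Profit at T = |F_mkt − F*| = |210.72 − 220.9441| = C$10.22 per share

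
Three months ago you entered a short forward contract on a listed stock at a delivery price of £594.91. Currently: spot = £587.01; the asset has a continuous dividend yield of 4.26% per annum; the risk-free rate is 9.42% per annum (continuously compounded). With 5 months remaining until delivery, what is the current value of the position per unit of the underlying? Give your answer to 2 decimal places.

Current fair forward for the remaining 5 months: F = S·e^((r − q)·T), (r − q) = 0.0942 − 0.0426 = 0.0516
F = 587.01 · e^(0.0516 × 5/12) = 587.01 × 1.021733 = 599.7675
Value of long forward = (F − K)·e^(−rT) = (599.7675 − 594.91) · e^(−0.0942·5/12)
= 4.8575 × 0.961510 = 4.67
Short position value = −(long value) = -£4.67

-£4.67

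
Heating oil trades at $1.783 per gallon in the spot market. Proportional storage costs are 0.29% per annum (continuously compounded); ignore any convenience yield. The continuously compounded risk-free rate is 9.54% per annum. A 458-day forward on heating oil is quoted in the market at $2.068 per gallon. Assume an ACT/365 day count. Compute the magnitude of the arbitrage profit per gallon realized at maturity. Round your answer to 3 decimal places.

Fair forward: F* = S·e^(carry·T), with carry = (r + u) = 0.0954 + 0.0029 = 0.0983
F* = 1.783 · e^(0.0983 × 458/365) = 1.783 · e^0.123346 = 1.783 × 1.131276 = $2.0171
Market $2.068 > fair $2.0171: forward overpriced → cash-and-carry (buy spot, short the forward).
At maturity, profit = |F_mkt − F*| = |2.068 − 2.0171| = $0.051 per gallon

$0.051 per gallon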